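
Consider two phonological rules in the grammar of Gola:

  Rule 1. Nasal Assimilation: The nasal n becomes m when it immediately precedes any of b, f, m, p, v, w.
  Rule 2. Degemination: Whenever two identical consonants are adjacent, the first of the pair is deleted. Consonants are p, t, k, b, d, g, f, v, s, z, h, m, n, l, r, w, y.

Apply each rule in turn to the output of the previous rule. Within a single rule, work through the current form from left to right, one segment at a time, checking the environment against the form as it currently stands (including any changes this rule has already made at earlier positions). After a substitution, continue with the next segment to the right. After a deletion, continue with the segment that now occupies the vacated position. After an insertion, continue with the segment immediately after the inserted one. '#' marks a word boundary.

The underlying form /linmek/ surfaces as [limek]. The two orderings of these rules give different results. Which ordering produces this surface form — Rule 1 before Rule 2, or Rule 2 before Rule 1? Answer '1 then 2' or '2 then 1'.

1 then 2

Order 1 then 2:
  1 Nasal Assimilation: [linmek] → [limmek]
  2 Degemination: [limmek] → [limek]
  result: [limek]
Order 2 then 1:
  2 Degemination: no change — [linmek]
  1 Nasal Assimilation: [linmek] → [limmek]
  result: [limmek]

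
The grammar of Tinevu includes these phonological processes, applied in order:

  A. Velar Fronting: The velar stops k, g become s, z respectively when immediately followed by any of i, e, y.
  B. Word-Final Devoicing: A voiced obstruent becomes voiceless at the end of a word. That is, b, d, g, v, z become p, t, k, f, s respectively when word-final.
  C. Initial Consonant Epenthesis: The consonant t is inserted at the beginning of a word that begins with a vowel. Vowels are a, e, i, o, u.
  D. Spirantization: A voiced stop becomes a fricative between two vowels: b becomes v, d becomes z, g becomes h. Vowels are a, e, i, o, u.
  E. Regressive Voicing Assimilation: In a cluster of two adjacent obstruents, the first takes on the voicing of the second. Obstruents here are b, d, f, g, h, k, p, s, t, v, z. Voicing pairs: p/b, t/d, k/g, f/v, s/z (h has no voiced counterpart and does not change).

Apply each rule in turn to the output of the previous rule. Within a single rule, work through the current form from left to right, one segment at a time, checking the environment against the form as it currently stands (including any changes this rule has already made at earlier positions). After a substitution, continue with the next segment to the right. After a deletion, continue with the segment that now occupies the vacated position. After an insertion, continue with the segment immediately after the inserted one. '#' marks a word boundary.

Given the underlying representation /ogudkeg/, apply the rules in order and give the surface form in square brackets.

[tohutsek]

A Velar Fronting: [ogudkeg] → [ogudseg]
B Word-Final Devoicing: [ogudseg] → [ogudsek]
C Initial Consonant Epenthesis: [ogudsek] → [togudsek]
D Spirantization: [togudsek] → [tohudsek]
E Regressive Voicing Assimilation: [tohudsek] → [tohutsek]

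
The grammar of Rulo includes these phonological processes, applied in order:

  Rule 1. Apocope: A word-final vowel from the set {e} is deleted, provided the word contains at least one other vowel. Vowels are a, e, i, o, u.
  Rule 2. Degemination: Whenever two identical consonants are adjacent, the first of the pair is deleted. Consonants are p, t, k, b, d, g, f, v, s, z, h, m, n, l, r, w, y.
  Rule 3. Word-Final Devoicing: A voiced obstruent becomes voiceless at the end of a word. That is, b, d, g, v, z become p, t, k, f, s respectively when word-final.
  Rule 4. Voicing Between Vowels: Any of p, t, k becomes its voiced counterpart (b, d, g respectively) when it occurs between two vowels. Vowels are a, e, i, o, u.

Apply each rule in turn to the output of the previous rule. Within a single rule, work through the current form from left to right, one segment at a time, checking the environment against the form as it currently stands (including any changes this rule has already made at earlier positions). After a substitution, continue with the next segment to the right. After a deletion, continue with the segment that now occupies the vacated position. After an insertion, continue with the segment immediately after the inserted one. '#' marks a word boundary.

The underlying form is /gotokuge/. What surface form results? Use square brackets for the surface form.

Rule 1 Apocope: [gotokuge] → [gotokug]
Rule 2 Degemination: no change — [gotokug]
Rule 3 Word-Final Devoicing: [gotokug] → [gotokuk]
Rule 4 Voicing Between Vowels: [gotokuk] → [godoguk]

[godoguk]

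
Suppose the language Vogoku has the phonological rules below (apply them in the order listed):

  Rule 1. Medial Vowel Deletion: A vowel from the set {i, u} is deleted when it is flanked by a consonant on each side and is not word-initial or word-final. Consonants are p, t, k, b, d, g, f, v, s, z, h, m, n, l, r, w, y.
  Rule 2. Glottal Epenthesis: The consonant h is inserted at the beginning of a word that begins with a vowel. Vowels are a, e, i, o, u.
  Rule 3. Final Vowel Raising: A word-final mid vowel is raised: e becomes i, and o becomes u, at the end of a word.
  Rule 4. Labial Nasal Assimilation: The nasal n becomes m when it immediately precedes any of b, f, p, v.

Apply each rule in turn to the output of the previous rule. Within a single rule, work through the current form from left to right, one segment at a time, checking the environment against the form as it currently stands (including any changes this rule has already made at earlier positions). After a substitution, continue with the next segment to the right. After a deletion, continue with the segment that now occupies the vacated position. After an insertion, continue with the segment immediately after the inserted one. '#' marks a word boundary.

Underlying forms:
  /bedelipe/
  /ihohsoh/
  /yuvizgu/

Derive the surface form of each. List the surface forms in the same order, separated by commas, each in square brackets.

/bedelipe/:
  Rule 1 Medial Vowel Deletion: [bedelipe] → [bedelpe]
  Rule 2 Glottal Epenthesis: no change — [bedelpe]
  Rule 3 Final Vowel Raising: [bedelpe] → [bedelpi]
  Rule 4 Labial Nasal Assimilation: no change — [bedelpi]
/ihohsoh/:
  Rule 1 Medial Vowel Deletion: no change — [ihohsoh]
  Rule 2 Glottal Epenthesis: [ihohsoh] → [hihohsoh]
  Rule 3 Final Vowel Raising: no change — [hihohsoh]
  Rule 4 Labial Nasal Assimilation: no change — [hihohsoh]
/yuvizgu/:
  Rule 1 Medial Vowel Deletion: [yuvizgu] → [yvzgu]
  Rule 2 Glottal Epenthesis: no change — [yvzgu]
  Rule 3 Final Vowel Raising: no change — [yvzgu]
  Rule 4 Labial Nasal Assimilation: no change — [yvzgu]

[bedelpi], [hihohsoh], [yvzgu]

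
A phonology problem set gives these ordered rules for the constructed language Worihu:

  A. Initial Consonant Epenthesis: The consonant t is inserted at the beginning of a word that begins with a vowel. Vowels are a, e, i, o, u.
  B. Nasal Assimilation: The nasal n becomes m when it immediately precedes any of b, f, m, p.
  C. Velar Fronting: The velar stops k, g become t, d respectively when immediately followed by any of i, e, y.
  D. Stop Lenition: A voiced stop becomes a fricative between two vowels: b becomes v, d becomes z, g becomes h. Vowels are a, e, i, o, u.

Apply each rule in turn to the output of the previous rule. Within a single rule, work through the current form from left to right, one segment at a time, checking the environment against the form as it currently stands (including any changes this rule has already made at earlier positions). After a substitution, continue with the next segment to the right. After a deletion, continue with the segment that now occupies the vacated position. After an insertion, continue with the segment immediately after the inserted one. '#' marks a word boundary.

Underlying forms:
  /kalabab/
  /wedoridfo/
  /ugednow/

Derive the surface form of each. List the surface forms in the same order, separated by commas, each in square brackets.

[kalavab], [wezoridfo], [tuzednow]

/kalabab/:
  A Initial Consonant Epenthesis: no change — [kalabab]
  B Nasal Assimilation: no change — [kalabab]
  C Velar Fronting: no change — [kalabab]
  D Stop Lenition: [kalabab] → [kalavab]
/wedoridfo/:
  A Initial Consonant Epenthesis: no change — [wedoridfo]
  B Nasal Assimilation: no change — [wedoridfo]
  C Velar Fronting: no change — [wedoridfo]
  D Stop Lenition: [wedoridfo] → [wezoridfo]
/ugednow/:
  A Initial Consonant Epenthesis: [ugednow] → [tugednow]
  B Nasal Assimilation: no change — [tugednow]
  C Velar Fronting: [tugednow] → [tudednow]
  D Stop Lenition: [tudednow] → [tuzednow]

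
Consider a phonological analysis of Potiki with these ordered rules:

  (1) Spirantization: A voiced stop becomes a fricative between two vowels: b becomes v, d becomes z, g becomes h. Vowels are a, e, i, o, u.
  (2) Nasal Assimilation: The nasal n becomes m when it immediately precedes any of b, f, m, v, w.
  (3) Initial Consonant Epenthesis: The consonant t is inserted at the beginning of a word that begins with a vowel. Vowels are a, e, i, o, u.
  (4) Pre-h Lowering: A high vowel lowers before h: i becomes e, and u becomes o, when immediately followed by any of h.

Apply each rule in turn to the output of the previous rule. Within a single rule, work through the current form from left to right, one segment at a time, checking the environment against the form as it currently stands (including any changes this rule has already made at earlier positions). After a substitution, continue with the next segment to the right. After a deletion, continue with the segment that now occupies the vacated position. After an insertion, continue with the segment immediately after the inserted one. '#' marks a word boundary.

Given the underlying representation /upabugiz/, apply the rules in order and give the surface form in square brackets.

[tupavohiz]

(1) Spirantization: [upabugiz] → [upavuhiz]
(2) Nasal Assimilation: no change — [upavuhiz]
(3) Initial Consonant Epenthesis: [upavuhiz] → [tupavuhiz]
(4) Pre-h Lowering: [tupavuhiz] → [tupavohiz]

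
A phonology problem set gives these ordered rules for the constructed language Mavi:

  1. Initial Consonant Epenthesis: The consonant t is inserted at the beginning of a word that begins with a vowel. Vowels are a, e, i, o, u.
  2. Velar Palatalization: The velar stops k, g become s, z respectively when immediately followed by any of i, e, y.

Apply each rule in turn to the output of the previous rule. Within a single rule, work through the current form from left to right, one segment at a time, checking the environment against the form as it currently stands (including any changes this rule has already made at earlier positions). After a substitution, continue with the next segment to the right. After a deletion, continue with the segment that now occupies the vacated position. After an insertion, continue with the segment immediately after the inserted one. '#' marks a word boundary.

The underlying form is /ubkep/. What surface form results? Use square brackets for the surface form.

[tubsep]

1 Initial Consonant Epenthesis: [ubkep] → [tubkep]
2 Velar Palatalization: [tubkep] → [tubsep]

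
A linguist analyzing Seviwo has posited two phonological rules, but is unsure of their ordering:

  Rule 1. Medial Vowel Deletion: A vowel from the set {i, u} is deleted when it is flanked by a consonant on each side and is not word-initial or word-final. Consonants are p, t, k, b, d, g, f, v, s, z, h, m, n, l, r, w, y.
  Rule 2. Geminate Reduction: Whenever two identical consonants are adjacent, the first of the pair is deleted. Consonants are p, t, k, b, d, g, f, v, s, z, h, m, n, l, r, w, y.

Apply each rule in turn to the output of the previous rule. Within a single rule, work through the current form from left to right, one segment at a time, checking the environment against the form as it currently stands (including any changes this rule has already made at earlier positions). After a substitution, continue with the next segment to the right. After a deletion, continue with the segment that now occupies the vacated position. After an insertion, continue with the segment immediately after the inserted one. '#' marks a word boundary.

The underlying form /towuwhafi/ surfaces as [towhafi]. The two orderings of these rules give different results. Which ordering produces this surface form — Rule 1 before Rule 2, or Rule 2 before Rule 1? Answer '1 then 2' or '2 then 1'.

Order 1 then 2:
  1 Medial Vowel Deletion: [towuwhafi] → [towwhafi]
  2 Geminate Reduction: [towwhafi] → [towhafi]
  result: [towhafi]
Order 2 then 1:
  2 Geminate Reduction: no change — [towuwhafi]
  1 Medial Vowel Deletion: [towuwhafi] → [towwhafi]
  result: [towwhafi]

1 then 2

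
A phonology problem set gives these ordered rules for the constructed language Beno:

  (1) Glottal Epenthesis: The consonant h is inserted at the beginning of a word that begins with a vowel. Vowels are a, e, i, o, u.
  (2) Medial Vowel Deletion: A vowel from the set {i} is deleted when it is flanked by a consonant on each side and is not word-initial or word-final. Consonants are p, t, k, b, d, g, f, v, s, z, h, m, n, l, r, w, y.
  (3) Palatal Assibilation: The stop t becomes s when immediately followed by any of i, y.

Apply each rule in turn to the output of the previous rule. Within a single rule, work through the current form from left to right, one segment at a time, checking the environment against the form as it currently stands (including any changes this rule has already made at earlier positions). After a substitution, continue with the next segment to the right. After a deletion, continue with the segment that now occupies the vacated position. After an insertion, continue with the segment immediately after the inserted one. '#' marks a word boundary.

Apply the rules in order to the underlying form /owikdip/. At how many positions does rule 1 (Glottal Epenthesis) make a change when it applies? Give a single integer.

1

(1) Glottal Epenthesis: [owikdip] → [howikdip]
(2) Medial Vowel Deletion: [howikdip] → [howkdp]
(3) Palatal Assibilation: no change — [howkdp]
Rule 1 changed 1 position(s).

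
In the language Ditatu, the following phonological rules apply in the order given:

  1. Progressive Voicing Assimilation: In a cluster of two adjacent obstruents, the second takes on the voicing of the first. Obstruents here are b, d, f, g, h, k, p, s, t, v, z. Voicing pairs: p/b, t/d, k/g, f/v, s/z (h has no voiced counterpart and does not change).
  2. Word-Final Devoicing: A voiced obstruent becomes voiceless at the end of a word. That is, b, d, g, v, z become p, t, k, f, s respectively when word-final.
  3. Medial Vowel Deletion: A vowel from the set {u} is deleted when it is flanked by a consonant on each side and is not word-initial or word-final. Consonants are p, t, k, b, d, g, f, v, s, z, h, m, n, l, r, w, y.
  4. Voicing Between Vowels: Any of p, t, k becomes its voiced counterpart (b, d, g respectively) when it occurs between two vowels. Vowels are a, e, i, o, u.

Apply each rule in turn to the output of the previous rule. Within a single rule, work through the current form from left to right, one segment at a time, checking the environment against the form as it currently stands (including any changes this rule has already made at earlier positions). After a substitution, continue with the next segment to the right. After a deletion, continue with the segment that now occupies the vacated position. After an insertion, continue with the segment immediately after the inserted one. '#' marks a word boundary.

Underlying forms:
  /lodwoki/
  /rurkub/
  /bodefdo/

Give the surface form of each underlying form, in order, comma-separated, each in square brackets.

/lodwoki/:
  1 Progressive Voicing Assimilation: no change — [lodwoki]
  2 Word-Final Devoicing: no change — [lodwoki]
  3 Medial Vowel Deletion: no change — [lodwoki]
  4 Voicing Between Vowels: [lodwoki] → [lodwogi]
/rurkub/:
  1 Progressive Voicing Assimilation: no change — [rurkub]
  2 Word-Final Devoicing: [rurkub] → [rurkup]
  3 Medial Vowel Deletion: [rurkup] → [rrkp]
  4 Voicing Between Vowels: no change — [rrkp]
/bodefdo/:
  1 Progressive Voicing Assimilation: [bodefdo] → [bodefto]
  2 Word-Final Devoicing: no change — [bodefto]
  3 Medial Vowel Deletion: no change — [bodefto]
  4 Voicing Between Vowels: no change — [bodefto]

[lodwogi], [rrkp], [bodefto]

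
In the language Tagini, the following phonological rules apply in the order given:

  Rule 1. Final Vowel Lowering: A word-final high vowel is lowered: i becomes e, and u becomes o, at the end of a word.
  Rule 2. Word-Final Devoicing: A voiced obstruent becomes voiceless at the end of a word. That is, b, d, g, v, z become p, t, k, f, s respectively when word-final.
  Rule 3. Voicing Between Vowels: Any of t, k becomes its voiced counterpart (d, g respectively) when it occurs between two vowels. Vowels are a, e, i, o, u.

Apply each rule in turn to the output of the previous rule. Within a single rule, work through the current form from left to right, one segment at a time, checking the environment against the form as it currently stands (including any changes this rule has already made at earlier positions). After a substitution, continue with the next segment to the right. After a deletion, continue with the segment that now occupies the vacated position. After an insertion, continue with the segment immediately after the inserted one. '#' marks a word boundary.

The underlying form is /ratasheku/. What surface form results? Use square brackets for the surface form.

Rule 1 Final Vowel Lowering: [ratasheku] → [ratasheko]
Rule 2 Word-Final Devoicing: no change — [ratasheko]
Rule 3 Voicing Between Vowels: [ratasheko] → [radashego]

[radashego]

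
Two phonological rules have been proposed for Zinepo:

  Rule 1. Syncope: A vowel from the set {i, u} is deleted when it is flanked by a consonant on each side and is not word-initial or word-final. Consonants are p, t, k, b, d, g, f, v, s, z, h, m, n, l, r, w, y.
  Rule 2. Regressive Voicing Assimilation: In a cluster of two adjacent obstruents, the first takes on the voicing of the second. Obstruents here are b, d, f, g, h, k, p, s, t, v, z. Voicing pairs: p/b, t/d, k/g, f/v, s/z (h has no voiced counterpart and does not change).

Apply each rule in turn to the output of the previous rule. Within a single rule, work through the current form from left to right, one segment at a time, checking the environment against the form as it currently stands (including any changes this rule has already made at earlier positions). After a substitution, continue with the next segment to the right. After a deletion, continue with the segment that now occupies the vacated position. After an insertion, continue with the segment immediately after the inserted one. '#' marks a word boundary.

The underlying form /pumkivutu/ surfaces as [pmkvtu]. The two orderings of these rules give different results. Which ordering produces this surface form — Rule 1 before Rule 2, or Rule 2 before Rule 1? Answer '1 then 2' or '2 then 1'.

2 then 1

Order 1 then 2:
  1 Syncope: [pumkivutu] → [pmkvtu]
  2 Regressive Voicing Assimilation: [pmkvtu] → [pmgftu]
  result: [pmgftu]
Order 2 then 1:
  2 Regressive Voicing Assimilation: no change — [pumkivutu]
  1 Syncope: [pumkivutu] → [pmkvtu]
  result: [pmkvtu]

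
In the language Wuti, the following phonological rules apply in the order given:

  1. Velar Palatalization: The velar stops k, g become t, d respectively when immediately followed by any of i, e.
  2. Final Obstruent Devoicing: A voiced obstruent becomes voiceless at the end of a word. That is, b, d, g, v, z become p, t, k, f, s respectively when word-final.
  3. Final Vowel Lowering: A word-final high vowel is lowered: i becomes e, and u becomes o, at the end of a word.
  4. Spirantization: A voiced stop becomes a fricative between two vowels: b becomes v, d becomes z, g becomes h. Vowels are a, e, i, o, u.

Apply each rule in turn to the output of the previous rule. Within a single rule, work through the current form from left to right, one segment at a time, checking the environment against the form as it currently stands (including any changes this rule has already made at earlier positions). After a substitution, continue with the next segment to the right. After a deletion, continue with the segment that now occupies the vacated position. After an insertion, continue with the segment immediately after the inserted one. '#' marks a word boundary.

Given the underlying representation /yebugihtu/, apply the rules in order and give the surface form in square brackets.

[yevuzihto]

1 Velar Palatalization: [yebugihtu] → [yebudihtu]
2 Final Obstruent Devoicing: no change — [yebudihtu]
3 Final Vowel Lowering: [yebudihtu] → [yebudihto]
4 Spirantization: [yebudihto] → [yevuzihto]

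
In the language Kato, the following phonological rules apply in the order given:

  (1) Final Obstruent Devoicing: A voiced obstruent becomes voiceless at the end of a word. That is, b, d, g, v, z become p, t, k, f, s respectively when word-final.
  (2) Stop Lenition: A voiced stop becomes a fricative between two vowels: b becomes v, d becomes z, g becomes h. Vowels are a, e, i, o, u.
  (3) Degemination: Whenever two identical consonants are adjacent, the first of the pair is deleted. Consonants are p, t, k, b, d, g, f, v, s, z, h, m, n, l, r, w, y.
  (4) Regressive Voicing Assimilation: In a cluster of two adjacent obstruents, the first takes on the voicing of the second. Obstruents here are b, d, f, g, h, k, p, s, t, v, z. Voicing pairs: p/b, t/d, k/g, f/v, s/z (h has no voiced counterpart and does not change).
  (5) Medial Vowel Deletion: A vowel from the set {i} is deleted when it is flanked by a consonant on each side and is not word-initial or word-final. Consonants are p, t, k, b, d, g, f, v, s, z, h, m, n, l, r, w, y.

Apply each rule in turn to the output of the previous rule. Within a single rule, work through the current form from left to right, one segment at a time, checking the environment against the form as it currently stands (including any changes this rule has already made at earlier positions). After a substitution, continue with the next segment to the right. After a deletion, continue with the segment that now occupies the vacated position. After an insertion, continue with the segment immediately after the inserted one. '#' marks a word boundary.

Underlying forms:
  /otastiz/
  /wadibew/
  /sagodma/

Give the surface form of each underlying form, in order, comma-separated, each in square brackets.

/otastiz/:
  (1) Final Obstruent Devoicing: [otastiz] → [otastis]
  (2) Stop Lenition: no change — [otastis]
  (3) Degemination: no change — [otastis]
  (4) Regressive Voicing Assimilation: no change — [otastis]
  (5) Medial Vowel Deletion: [otastis] → [otasts]
/wadibew/:
  (1) Final Obstruent Devoicing: no change — [wadibew]
  (2) Stop Lenition: [wadibew] → [wazivew]
  (3) Degemination: no change — [wazivew]
  (4) Regressive Voicing Assimilation: no change — [wazivew]
  (5) Medial Vowel Deletion: [wazivew] → [wazvew]
/sagodma/:
  (1) Final Obstruent Devoicing: no change — [sagodma]
  (2) Stop Lenition: [sagodma] → [sahodma]
  (3) Degemination: no change — [sahodma]
  (4) Regressive Voicing Assimilation: no change — [sahodma]
  (5) Medial Vowel Deletion: no change — [sahodma]

[otasts], [wazvew], [sahodma]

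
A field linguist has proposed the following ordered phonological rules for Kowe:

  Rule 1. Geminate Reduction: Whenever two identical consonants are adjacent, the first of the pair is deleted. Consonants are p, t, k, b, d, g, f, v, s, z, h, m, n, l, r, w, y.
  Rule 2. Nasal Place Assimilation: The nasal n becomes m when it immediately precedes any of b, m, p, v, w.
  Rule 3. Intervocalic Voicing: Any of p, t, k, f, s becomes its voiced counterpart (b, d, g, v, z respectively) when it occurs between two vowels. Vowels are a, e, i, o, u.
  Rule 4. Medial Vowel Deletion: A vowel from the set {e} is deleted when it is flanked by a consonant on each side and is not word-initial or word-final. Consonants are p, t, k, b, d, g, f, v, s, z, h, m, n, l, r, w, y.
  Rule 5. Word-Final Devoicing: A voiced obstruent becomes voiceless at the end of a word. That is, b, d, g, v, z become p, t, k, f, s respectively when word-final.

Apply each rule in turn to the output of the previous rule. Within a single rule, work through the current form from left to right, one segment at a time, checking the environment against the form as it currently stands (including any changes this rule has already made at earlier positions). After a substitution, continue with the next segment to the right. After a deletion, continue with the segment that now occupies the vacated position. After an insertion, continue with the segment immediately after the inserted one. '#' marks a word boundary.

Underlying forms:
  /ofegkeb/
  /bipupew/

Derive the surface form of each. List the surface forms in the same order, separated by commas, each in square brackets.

/ofegkeb/:
  Rule 1 Geminate Reduction: no change — [ofegkeb]
  Rule 2 Nasal Place Assimilation: no change — [ofegkeb]
  Rule 3 Intervocalic Voicing: [ofegkeb] → [ovegkeb]
  Rule 4 Medial Vowel Deletion: [ovegkeb] → [ovgkb]
  Rule 5 Word-Final Devoicing: [ovgkb] → [ovgkp]
/bipupew/:
  Rule 1 Geminate Reduction: no change — [bipupew]
  Rule 2 Nasal Place Assimilation: no change — [bipupew]
  Rule 3 Intervocalic Voicing: [bipupew] → [bibubew]
  Rule 4 Medial Vowel Deletion: [bibubew] → [bibubw]
  Rule 5 Word-Final Devoicing: no change — [bibubw]

[ovgkp], [bibubw]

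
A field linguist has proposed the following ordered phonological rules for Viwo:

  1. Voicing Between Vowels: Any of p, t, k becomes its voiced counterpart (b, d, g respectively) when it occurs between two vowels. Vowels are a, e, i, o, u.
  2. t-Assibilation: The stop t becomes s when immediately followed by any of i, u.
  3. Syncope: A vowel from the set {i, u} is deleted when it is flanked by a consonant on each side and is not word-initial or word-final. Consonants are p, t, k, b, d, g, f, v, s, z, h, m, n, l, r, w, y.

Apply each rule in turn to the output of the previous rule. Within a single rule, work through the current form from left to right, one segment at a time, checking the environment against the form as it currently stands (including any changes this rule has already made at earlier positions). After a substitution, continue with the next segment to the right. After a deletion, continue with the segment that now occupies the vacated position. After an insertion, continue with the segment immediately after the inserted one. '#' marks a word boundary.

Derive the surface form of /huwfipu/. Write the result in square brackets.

[hwfbu]

1 Voicing Between Vowels: [huwfipu] → [huwfibu]
2 t-Assibilation: no change — [huwfibu]
3 Syncope: [huwfibu] → [hwfbu]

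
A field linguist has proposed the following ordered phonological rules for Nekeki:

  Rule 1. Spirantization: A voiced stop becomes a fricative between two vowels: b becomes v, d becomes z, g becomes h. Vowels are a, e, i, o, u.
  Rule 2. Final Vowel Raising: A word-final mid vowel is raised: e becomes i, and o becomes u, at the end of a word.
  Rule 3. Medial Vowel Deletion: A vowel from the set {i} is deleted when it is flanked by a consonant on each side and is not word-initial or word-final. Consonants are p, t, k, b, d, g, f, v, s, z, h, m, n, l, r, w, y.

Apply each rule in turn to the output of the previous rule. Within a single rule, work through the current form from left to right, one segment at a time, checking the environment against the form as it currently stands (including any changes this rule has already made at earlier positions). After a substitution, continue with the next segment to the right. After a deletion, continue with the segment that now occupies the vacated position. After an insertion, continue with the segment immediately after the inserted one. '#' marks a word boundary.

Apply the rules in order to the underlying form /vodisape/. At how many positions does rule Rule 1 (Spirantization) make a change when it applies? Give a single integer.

1

Rule 1 Spirantization: [vodisape] → [vozisape]
Rule 2 Final Vowel Raising: [vozisape] → [vozisapi]
Rule 3 Medial Vowel Deletion: [vozisapi] → [vozsapi]
Rule Rule 1 changed 1 position(s).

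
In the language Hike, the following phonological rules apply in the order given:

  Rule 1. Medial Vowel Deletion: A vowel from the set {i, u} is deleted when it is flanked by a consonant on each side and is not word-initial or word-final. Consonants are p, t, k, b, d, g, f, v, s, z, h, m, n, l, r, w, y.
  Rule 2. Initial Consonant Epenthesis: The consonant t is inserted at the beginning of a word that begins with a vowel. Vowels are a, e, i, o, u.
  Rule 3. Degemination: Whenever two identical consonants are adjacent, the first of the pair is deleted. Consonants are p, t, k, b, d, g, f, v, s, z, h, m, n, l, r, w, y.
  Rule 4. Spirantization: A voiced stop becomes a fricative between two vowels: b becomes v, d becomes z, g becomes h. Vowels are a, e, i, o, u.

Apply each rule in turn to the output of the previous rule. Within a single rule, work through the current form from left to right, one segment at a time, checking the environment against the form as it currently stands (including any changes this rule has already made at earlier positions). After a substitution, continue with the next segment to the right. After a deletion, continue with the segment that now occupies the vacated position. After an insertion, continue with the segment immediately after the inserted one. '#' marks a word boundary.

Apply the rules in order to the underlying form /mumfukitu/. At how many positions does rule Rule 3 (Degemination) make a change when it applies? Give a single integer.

1

Rule 1 Medial Vowel Deletion: [mumfukitu] → [mmfktu]
Rule 2 Initial Consonant Epenthesis: no change — [mmfktu]
Rule 3 Degemination: [mmfktu] → [mfktu]
Rule 4 Spirantization: no change — [mfktu]
Rule Rule 3 changed 1 position(s).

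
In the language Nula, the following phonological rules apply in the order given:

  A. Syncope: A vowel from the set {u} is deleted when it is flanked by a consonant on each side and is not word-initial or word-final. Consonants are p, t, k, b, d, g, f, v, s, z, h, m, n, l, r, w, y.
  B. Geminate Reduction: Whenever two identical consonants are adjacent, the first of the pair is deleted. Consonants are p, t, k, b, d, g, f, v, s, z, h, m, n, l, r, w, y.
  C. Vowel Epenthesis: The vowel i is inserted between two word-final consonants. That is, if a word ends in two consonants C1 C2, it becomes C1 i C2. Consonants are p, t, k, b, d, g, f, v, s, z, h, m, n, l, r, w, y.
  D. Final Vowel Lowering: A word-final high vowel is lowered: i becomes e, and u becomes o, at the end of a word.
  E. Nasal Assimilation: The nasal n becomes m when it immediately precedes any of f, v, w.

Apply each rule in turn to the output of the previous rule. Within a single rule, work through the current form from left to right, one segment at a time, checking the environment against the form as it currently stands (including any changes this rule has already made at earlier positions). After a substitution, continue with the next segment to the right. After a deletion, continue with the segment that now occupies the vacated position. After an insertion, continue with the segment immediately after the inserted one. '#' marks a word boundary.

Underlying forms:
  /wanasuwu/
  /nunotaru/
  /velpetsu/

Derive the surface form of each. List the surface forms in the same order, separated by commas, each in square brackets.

/wanasuwu/:
  A Syncope: [wanasuwu] → [wanaswu]
  B Geminate Reduction: no change — [wanaswu]
  C Vowel Epenthesis: no change — [wanaswu]
  D Final Vowel Lowering: [wanaswu] → [wanaswo]
  E Nasal Assimilation: no change — [wanaswo]
/nunotaru/:
  A Syncope: [nunotaru] → [nnotaru]
  B Geminate Reduction: [nnotaru] → [notaru]
  C Vowel Epenthesis: no change — [notaru]
  D Final Vowel Lowering: [notaru] → [notaro]
  E Nasal Assimilation: no change — [notaro]
/velpetsu/:
  A Syncope: no change — [velpetsu]
  B Geminate Reduction: no change — [velpetsu]
  C Vowel Epenthesis: no change — [velpetsu]
  D Final Vowel Lowering: [velpetsu] → [velpetso]
  E Nasal Assimilation: no change — [velpetso]

[wanaswo], [notaro], [velpetso]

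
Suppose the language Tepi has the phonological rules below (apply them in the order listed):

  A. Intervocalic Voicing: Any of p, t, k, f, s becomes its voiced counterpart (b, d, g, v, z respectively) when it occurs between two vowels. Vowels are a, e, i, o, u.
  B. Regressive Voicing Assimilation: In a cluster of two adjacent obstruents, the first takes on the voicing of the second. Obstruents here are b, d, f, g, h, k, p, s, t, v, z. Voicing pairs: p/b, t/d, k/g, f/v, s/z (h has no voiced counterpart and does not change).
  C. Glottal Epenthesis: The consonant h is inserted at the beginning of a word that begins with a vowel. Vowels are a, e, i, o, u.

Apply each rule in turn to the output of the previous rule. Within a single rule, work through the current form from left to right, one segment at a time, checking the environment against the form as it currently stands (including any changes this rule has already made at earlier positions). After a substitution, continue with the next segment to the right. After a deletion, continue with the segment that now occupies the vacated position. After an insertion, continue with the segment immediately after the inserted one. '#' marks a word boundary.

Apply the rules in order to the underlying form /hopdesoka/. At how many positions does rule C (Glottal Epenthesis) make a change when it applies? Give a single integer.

A Intervocalic Voicing: [hopdesoka] → [hopdezoga]
B Regressive Voicing Assimilation: [hopdezoga] → [hobdezoga]
C Glottal Epenthesis: no change — [hobdezoga]
Rule C changed 0 position(s).

0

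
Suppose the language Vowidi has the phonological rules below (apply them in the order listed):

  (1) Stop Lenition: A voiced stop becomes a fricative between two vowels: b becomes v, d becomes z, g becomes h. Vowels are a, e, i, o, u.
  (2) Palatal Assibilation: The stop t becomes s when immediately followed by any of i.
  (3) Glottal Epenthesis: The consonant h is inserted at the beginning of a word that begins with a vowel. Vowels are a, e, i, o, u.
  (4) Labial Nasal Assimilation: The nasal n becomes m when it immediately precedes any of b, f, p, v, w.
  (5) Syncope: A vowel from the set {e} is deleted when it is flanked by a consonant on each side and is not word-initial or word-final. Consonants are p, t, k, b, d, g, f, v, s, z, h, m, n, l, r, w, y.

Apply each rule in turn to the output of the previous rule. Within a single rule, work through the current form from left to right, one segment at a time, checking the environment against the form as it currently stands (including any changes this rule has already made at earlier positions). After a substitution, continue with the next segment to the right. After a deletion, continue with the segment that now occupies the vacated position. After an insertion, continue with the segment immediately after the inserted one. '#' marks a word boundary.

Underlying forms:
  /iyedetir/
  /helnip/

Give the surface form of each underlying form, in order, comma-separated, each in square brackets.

[hiyzsir], [hlnip]

/iyedetir/:
  (1) Stop Lenition: [iyedetir] → [iyezetir]
  (2) Palatal Assibilation: [iyezetir] → [iyezesir]
  (3) Glottal Epenthesis: [iyezesir] → [hiyezesir]
  (4) Labial Nasal Assimilation: no change — [hiyezesir]
  (5) Syncope: [hiyezesir] → [hiyzsir]
/helnip/:
  (1) Stop Lenition: no change — [helnip]
  (2) Palatal Assibilation: no change — [helnip]
  (3) Glottal Epenthesis: no change — [helnip]
  (4) Labial Nasal Assimilation: no change — [helnip]
  (5) Syncope: [helnip] → [hlnip]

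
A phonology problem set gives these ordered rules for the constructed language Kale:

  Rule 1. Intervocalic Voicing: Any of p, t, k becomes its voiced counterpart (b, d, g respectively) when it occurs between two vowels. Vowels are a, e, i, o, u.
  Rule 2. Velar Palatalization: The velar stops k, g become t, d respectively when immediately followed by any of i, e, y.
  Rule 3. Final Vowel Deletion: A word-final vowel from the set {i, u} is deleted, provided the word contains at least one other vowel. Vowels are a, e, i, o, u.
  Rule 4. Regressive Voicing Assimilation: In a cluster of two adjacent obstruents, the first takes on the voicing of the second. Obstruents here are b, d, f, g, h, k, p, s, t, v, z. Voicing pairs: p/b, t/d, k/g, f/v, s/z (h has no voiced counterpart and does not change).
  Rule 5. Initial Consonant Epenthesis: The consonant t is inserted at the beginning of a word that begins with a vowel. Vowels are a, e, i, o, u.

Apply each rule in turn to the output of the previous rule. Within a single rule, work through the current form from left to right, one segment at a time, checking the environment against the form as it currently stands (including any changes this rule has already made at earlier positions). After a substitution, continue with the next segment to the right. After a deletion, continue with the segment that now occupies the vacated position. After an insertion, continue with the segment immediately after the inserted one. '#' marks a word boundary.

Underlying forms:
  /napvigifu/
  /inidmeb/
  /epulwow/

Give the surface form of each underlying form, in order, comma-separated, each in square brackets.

/napvigifu/:
  Rule 1 Intervocalic Voicing: no change — [napvigifu]
  Rule 2 Velar Palatalization: [napvigifu] → [napvidifu]
  Rule 3 Final Vowel Deletion: [napvidifu] → [napvidif]
  Rule 4 Regressive Voicing Assimilation: [napvidif] → [nabvidif]
  Rule 5 Initial Consonant Epenthesis: no change — [nabvidif]
/inidmeb/:
  Rule 1 Intervocalic Voicing: no change — [inidmeb]
  Rule 2 Velar Palatalization: no change — [inidmeb]
  Rule 3 Final Vowel Deletion: no change — [inidmeb]
  Rule 4 Regressive Voicing Assimilation: no change — [inidmeb]
  Rule 5 Initial Consonant Epenthesis: [inidmeb] → [tinidmeb]
/epulwow/:
  Rule 1 Intervocalic Voicing: [epulwow] → [ebulwow]
  Rule 2 Velar Palatalization: no change — [ebulwow]
  Rule 3 Final Vowel Deletion: no change — [ebulwow]
  Rule 4 Regressive Voicing Assimilation: no change — [ebulwow]
  Rule 5 Initial Consonant Epenthesis: [ebulwow] → [tebulwow]

[nabvidif], [tinidmeb], [tebulwow]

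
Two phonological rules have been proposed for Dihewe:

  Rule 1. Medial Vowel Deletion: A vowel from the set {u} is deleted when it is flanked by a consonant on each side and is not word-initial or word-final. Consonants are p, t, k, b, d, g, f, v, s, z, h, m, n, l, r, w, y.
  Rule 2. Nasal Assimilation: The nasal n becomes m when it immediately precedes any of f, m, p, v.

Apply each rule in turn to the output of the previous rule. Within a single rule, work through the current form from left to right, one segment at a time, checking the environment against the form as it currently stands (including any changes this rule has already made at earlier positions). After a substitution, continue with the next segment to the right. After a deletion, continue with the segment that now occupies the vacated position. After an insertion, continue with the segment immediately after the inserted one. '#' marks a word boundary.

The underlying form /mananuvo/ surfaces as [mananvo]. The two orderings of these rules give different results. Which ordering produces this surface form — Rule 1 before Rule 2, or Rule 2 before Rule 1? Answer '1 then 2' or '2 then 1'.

Order 1 then 2:
  1 Medial Vowel Deletion: [mananuvo] → [mananvo]
  2 Nasal Assimilation: [mananvo] → [manamvo]
  result: [manamvo]
Order 2 then 1:
  2 Nasal Assimilation: no change — [mananuvo]
  1 Medial Vowel Deletion: [mananuvo] → [mananvo]
  result: [mananvo]

2 then 1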